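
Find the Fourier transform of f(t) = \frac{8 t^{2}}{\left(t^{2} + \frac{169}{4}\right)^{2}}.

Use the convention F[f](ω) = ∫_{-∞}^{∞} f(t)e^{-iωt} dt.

F(ω) = \frac{4 \pi \left(2 - 13 \left|{\omega}\right|\right) e^{- \frac{13 \left|{\omega}\right|}{2}}}{13}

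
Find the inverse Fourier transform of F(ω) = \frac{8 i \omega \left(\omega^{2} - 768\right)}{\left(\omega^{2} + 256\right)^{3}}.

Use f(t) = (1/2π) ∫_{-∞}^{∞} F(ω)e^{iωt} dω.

f(t) = 2 t e^{- 16 \left|{t}\right|} \left|{t}\right|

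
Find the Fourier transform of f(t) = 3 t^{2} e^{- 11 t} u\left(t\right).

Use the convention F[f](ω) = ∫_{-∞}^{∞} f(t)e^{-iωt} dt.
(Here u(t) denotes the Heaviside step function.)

F(ω) = \frac{6}{\left(i \omega + 11\right)^{3}}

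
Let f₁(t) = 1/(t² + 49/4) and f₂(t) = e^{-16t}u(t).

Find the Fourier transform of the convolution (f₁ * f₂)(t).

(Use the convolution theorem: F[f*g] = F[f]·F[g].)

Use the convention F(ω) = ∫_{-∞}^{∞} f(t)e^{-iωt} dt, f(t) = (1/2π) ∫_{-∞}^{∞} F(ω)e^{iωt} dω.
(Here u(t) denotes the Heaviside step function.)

F[f₁*f₂](ω) = \frac{2 \pi e^{- \frac{7 \left|{\omega}\right|}{2}}}{7 \left(i \omega + 16\right)}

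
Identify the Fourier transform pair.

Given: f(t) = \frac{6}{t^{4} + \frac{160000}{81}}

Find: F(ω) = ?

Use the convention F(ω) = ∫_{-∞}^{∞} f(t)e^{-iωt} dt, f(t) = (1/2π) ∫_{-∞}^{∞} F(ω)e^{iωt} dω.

F(ω) = \frac{81 \pi e^{- \frac{10 \sqrt{2} \left|{\omega}\right|}{3}} \sin{\left(\frac{10 \sqrt{2} \left|{\omega}\right|}{3} + \frac{\pi}{4} \right)}}{4000}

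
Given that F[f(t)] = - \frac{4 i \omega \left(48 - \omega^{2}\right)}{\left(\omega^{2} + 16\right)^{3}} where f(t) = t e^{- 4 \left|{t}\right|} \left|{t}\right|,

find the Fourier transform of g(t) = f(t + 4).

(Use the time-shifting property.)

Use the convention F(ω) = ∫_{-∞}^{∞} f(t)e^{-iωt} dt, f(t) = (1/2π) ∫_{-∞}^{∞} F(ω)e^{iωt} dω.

F[g](ω) = \frac{4 i \omega \left(\omega^{2} - 48\right) e^{4 i \omega}}{\left(\omega^{2} + 16\right)^{3}}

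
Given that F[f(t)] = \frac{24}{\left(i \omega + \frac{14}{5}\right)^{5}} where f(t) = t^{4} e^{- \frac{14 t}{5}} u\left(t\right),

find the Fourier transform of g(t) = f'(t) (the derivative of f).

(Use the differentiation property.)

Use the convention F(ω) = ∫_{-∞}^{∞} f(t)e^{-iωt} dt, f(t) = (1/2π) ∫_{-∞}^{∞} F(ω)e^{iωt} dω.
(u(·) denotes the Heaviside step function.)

F[g](ω) = \frac{75000 i \omega}{\left(5 i \omega + 14\right)^{5}}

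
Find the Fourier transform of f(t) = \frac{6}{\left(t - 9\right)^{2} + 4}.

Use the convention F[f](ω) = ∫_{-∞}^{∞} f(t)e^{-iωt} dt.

F(ω) = 3 \pi e^{- 9 i \omega - 2 \left|{\omega}\right|}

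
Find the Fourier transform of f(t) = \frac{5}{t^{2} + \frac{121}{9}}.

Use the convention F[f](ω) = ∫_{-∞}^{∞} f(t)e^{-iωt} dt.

F(ω) = \frac{15 \pi e^{- \frac{11 \left|{\omega}\right|}{3}}}{11}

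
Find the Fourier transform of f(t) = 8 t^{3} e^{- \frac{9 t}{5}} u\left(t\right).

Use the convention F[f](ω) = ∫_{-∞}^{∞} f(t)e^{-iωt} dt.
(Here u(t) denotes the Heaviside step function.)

F(ω) = \frac{30000}{\left(5 i \omega + 9\right)^{4}}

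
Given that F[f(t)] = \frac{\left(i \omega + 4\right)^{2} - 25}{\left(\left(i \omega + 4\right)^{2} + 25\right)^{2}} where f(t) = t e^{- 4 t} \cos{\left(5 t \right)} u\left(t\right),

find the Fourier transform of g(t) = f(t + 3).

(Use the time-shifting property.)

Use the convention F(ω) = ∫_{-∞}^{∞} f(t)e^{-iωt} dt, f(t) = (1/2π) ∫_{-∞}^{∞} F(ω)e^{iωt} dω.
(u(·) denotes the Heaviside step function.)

F[g](ω) = \frac{\left(\left(i \omega + 4\right)^{2} - 25\right) e^{3 i \omega}}{\left(\left(i \omega + 4\right)^{2} + 25\right)^{2}}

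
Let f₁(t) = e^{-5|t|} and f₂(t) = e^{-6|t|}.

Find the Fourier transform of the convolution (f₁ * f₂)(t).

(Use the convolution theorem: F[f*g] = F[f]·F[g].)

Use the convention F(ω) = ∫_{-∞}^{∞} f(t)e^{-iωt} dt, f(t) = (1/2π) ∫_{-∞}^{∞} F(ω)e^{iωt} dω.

F[f₁*f₂](ω) = \frac{120}{\left(\omega^{2} + 25\right) \left(\omega^{2} + 36\right)}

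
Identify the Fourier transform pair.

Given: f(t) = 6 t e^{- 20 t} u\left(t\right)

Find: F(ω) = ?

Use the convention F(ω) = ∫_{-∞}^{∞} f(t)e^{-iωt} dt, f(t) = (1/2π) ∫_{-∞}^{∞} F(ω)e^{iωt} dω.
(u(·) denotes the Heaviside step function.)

F(ω) = \frac{6}{\left(i \omega + 20\right)^{2}}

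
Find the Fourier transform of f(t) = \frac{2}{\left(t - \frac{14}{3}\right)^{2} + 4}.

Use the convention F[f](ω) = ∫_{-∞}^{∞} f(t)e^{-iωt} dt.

F(ω) = \pi e^{- \frac{14 i \omega}{3} - 2 \left|{\omega}\right|}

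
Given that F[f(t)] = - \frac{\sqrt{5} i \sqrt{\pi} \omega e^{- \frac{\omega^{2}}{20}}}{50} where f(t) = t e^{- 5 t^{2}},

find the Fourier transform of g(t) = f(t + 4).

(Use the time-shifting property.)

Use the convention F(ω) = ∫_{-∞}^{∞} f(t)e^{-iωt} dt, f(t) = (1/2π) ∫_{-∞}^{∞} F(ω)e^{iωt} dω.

F[g](ω) = - \frac{\sqrt{5} i \sqrt{\pi} \omega e^{- \frac{\omega \left(\omega - 80 i\right)}{20}}}{50}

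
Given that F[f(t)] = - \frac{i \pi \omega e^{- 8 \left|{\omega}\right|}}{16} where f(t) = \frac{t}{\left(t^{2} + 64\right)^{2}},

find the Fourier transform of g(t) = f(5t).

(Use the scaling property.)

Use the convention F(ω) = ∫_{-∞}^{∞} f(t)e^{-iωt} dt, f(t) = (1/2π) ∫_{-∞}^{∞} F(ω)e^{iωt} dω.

F[g](ω) = - \frac{i \pi \omega e^{- \frac{8 \left|{\omega}\right|}{5}}}{400}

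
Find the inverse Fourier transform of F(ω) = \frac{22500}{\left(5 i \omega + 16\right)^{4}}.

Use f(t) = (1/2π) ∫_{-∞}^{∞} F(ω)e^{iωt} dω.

f(t) = 6 t^{3} e^{- \frac{16 t}{5}} u\left(t\right)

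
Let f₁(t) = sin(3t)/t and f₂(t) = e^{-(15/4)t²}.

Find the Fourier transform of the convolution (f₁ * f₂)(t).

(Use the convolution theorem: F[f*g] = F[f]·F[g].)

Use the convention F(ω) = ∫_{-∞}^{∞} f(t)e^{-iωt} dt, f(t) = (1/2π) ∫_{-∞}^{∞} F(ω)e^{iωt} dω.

F[f₁*f₂](ω) = \begin{cases} \frac{2 \sqrt{15} \pi^{\frac{3}{2}} e^{- \frac{\omega^{2}}{15}}}{15} & \text{for}\: \omega > -3 \wedge \omega < 3 \\0 & \text{otherwise} \end{cases}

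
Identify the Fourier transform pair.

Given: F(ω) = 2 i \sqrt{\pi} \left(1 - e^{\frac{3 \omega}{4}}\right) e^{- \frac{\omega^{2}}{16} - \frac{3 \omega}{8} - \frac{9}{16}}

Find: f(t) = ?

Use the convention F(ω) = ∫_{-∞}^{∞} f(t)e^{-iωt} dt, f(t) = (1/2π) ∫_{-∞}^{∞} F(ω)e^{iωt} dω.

f(t) = 8 e^{- 4 t^{2}} \sin{\left(3 t \right)}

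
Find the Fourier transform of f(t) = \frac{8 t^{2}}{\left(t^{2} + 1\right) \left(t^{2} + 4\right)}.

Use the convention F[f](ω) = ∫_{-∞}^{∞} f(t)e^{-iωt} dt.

F(ω) = \frac{8 \pi \left(2 - e^{\left|{\omega}\right|}\right) e^{- 2 \left|{\omega}\right|}}{3}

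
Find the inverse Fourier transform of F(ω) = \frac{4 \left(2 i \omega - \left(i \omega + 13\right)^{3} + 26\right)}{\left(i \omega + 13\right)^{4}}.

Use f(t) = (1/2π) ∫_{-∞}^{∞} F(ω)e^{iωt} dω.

f(t) = 4 \left(t^{2} - 1\right) e^{- 13 t} u\left(t\right)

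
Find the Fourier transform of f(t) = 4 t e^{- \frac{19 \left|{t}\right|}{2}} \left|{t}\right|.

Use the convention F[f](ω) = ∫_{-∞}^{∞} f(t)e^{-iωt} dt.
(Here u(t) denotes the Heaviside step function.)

F(ω) = \frac{256 i \omega \left(4 \omega^{2} - 1083\right)}{\left(4 \omega^{2} + 361\right)^{3}}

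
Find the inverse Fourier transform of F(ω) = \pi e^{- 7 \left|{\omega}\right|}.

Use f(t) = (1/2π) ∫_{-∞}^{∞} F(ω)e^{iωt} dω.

f(t) = \frac{7}{t^{2} + 49}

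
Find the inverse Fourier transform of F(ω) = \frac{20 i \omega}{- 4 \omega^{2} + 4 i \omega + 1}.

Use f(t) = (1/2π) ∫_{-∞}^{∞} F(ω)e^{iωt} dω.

f(t) = 5 \left(1 - \frac{t}{2}\right) e^{- \frac{t}{2}} u\left(t\right)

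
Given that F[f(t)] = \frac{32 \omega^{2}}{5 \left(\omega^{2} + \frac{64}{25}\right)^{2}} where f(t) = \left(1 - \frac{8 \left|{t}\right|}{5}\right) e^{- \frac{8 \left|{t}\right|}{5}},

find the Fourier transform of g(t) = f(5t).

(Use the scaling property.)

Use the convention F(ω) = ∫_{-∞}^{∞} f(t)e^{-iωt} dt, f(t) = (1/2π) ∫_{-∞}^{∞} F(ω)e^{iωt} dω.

F[g](ω) = \frac{32 \omega^{2}}{\left(\omega^{2} + 64\right)^{2}}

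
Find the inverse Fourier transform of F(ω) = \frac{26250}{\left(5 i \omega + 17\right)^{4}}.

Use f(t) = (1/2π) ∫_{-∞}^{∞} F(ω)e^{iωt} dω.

f(t) = 7 t^{3} e^{- \frac{17 t}{5}} u\left(t\right)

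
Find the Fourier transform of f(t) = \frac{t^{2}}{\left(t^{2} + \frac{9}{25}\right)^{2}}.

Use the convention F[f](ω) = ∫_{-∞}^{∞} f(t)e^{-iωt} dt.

F(ω) = \frac{\pi \left(5 - 3 \left|{\omega}\right|\right) e^{- \frac{3 \left|{\omega}\right|}{5}}}{6}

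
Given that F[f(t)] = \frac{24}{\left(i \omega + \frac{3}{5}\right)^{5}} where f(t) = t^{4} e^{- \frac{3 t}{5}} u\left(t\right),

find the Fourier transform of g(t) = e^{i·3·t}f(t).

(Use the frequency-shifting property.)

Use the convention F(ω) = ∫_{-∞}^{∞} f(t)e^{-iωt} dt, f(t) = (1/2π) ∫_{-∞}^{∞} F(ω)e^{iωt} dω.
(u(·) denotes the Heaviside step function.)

F[g](ω) = \frac{75000}{\left(5 i \left(\omega - 3\right) + 3\right)^{5}}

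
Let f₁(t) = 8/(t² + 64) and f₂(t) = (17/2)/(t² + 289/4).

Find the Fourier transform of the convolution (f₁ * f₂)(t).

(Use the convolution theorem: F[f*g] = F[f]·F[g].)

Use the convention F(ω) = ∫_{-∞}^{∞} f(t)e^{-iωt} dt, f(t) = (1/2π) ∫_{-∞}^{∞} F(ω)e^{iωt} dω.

F[f₁*f₂](ω) = \pi^{2} e^{- \frac{33 \left|{\omega}\right|}{2}}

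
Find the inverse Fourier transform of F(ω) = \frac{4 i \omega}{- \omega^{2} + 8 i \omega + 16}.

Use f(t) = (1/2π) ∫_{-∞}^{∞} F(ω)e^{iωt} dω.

f(t) = 4 \left(1 - 4 t\right) e^{- 4 t} u\left(t\right)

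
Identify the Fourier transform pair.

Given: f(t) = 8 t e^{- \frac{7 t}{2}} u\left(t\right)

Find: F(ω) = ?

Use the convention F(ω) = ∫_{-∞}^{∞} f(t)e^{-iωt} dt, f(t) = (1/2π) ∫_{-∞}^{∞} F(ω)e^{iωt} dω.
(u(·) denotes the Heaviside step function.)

F(ω) = \frac{32}{\left(2 i \omega + 7\right)^{2}}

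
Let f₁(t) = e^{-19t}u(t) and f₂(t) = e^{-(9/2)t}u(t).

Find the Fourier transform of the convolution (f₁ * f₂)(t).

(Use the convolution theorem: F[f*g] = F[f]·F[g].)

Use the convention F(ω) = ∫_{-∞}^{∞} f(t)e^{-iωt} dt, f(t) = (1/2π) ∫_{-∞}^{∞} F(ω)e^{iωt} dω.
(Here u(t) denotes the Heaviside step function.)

F[f₁*f₂](ω) = \frac{2}{\left(i \omega + 19\right) \left(2 i \omega + 9\right)}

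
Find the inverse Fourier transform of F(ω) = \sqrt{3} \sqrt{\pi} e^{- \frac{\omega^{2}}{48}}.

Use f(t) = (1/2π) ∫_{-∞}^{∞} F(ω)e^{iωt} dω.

f(t) = 6 e^{- 12 t^{2}}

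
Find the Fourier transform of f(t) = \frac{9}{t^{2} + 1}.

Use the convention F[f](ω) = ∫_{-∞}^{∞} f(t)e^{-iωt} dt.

F(ω) = 9 \pi e^{- \left|{\omega}\right|}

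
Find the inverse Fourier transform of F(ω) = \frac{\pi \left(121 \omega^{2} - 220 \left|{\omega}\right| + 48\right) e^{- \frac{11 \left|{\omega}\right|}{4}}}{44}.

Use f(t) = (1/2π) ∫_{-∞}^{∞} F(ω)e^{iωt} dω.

f(t) = \frac{8 t^{4}}{\left(t^{2} + \frac{121}{16}\right)^{3}}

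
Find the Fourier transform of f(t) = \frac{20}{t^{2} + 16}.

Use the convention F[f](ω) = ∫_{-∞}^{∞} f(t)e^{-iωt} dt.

F(ω) = 5 \pi e^{- 4 \left|{\omega}\right|}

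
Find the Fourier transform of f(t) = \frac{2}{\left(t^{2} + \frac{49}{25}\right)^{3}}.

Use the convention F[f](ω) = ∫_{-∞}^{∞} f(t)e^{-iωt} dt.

F(ω) = \frac{125 \pi \left(49 \omega^{2} + 105 \left|{\omega}\right| + 75\right) e^{- \frac{7 \left|{\omega}\right|}{5}}}{67228}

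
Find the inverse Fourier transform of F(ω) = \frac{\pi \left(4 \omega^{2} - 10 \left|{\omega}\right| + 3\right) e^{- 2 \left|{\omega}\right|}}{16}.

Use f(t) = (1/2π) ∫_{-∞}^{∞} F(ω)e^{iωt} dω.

f(t) = \frac{t^{4}}{\left(t^{2} + 4\right)^{3}}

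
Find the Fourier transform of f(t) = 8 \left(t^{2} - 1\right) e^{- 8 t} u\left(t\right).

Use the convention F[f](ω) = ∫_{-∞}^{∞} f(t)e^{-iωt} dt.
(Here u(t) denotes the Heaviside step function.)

F(ω) = \frac{8 \left(2 i \omega - \left(i \omega + 8\right)^{3} + 16\right)}{\left(i \omega + 8\right)^{4}}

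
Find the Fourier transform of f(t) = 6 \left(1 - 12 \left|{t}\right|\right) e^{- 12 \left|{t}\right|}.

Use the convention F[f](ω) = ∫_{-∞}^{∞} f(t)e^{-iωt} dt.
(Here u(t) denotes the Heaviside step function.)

F(ω) = \frac{288 \omega^{2}}{\left(\omega^{2} + 144\right)^{2}}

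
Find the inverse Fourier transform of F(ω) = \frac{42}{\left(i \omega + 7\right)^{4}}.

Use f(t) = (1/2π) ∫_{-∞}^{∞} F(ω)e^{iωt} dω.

f(t) = 7 t^{3} e^{- 7 t} u\left(t\right)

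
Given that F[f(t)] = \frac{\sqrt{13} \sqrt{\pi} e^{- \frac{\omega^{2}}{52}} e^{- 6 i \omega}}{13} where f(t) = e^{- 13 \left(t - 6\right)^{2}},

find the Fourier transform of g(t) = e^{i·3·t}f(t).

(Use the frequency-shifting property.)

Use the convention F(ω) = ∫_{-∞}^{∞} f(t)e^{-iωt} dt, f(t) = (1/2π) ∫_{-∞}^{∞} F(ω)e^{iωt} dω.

F[g](ω) = \frac{\sqrt{13} \sqrt{\pi} e^{- \frac{\left(\omega - 3\right) \left(\omega - 3 + 312 i\right)}{52}}}{13}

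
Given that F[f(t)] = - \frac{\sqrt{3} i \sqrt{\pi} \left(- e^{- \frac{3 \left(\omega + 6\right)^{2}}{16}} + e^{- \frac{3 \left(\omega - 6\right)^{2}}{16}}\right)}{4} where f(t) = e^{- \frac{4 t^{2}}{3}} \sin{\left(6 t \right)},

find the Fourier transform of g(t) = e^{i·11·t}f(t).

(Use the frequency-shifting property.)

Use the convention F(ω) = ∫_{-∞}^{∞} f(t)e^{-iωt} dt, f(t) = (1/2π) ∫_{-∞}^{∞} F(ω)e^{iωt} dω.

F[g](ω) = \frac{\sqrt{3} i \sqrt{\pi} \left(- e^{\frac{9 \omega}{2}} + e^{\frac{99}{2}}\right) e^{- \frac{3 \omega^{2}}{16} + \frac{15 \omega}{8} - \frac{867}{16}}}{4}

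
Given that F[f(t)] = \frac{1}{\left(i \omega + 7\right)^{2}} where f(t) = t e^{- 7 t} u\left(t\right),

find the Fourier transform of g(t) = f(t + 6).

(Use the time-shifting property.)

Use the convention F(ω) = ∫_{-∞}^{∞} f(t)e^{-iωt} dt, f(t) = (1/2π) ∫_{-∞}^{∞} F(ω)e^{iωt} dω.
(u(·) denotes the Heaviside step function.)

F[g](ω) = \frac{e^{6 i \omega}}{\left(i \omega + 7\right)^{2}}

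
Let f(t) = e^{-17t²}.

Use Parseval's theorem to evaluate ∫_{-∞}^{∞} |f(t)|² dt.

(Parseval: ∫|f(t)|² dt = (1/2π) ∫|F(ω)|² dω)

∫|f(t)|² dt = \frac{\sqrt{34} \sqrt{\pi}}{34}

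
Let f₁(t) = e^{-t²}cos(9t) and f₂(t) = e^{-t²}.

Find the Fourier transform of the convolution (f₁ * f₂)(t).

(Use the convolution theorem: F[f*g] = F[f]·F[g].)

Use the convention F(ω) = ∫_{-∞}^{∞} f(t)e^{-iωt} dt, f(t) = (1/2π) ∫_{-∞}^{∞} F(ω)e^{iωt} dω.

F[f₁*f₂](ω) = \frac{\pi \left(e^{9 \omega} + 1\right) e^{- \frac{\omega^{2}}{2} - \frac{9 \omega}{2} - \frac{81}{4}}}{2}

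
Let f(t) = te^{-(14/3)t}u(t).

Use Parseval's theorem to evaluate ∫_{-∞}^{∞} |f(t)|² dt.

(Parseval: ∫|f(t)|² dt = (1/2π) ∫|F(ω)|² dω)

∫|f(t)|² dt = \frac{27}{10976}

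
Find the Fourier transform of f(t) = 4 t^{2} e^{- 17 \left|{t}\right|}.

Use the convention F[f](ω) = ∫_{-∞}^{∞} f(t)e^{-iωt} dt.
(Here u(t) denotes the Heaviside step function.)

F(ω) = \frac{272 \left(289 - 3 \omega^{2}\right)}{\left(\omega^{2} + 289\right)^{3}}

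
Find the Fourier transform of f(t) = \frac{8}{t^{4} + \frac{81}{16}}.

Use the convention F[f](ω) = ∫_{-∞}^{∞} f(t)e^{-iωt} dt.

F(ω) = \frac{64 \pi e^{- \frac{3 \sqrt{2} \left|{\omega}\right|}{4}} \sin{\left(\frac{3 \sqrt{2} \left|{\omega}\right|}{4} + \frac{\pi}{4} \right)}}{27}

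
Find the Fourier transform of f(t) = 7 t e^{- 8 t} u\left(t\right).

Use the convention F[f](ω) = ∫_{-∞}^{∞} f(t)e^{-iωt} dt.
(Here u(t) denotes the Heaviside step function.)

F(ω) = \frac{7}{\left(i \omega + 8\right)^{2}}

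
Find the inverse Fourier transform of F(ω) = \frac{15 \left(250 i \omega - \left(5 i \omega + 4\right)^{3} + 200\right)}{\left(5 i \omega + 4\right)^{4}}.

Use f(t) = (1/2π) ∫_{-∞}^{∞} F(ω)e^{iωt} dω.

f(t) = 3 \left(t^{2} - 1\right) e^{- \frac{4 t}{5}} u\left(t\right)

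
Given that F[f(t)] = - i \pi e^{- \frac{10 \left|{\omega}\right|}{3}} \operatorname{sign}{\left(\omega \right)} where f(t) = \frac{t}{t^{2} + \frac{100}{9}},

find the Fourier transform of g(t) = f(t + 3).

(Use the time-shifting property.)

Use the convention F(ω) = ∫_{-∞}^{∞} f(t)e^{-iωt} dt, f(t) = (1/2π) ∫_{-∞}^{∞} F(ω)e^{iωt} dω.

F[g](ω) = - i \pi e^{3 i \omega} e^{- \frac{10 \left|{\omega}\right|}{3}} \operatorname{sign}{\left(\omega \right)}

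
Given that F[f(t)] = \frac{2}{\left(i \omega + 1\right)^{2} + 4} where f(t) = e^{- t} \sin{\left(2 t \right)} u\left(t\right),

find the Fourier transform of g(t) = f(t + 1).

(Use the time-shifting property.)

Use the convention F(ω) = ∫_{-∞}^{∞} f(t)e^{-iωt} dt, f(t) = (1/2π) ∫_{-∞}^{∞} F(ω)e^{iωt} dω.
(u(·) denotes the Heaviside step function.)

F[g](ω) = \frac{2 e^{i \omega}}{\left(i \omega + 1\right)^{2} + 4}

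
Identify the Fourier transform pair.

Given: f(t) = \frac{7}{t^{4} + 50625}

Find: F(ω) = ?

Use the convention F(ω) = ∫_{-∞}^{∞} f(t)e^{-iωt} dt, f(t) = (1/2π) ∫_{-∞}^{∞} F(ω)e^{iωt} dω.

F(ω) = \frac{7 \pi e^{- \frac{15 \sqrt{2} \left|{\omega}\right|}{2}} \sin{\left(\frac{15 \sqrt{2} \left|{\omega}\right|}{2} + \frac{\pi}{4} \right)}}{3375}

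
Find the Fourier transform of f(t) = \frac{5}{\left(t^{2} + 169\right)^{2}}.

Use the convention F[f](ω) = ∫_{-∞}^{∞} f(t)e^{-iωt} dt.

F(ω) = \frac{5 \pi \left(13 \left|{\omega}\right| + 1\right) e^{- 13 \left|{\omega}\right|}}{4394}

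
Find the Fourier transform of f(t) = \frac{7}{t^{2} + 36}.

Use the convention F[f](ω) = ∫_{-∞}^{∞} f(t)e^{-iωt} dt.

F(ω) = \frac{7 \pi e^{- 6 \left|{\omega}\right|}}{6}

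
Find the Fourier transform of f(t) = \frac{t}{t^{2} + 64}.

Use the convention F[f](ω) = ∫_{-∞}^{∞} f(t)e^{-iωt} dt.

F(ω) = - i \pi e^{- 8 \left|{\omega}\right|} \operatorname{sign}{\left(\omega \right)}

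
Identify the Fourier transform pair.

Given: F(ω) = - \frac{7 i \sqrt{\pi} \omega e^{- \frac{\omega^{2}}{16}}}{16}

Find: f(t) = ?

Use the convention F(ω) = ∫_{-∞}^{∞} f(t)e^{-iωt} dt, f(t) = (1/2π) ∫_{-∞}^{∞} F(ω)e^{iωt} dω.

f(t) = 7 t e^{- 4 t^{2}}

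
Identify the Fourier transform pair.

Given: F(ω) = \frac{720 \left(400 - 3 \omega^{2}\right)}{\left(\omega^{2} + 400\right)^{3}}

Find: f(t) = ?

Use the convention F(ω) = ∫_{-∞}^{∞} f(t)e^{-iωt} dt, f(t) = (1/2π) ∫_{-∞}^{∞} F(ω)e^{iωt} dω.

f(t) = 9 t^{2} e^{- 20 \left|{t}\right|}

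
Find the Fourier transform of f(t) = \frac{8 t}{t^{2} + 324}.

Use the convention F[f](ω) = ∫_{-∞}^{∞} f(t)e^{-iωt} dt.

F(ω) = - 8 i \pi e^{- 18 \left|{\omega}\right|} \operatorname{sign}{\left(\omega \right)}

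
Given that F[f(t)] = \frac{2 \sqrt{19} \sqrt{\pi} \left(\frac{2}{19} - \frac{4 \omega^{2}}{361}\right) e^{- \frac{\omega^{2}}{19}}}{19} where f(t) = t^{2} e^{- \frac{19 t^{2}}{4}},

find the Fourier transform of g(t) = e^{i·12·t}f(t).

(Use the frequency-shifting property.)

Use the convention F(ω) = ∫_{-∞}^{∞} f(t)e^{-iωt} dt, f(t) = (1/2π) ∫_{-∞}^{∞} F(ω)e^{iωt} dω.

F[g](ω) = \frac{4 \sqrt{19} \sqrt{\pi} \left(19 - 2 \left(\omega - 12\right)^{2}\right) e^{- \frac{\left(\omega - 12\right)^{2}}{19}}}{6859}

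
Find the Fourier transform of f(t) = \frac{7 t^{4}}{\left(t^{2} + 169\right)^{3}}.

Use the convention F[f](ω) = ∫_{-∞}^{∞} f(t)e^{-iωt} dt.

F(ω) = \frac{7 \pi \left(169 \omega^{2} - 65 \left|{\omega}\right| + 3\right) e^{- 13 \left|{\omega}\right|}}{104}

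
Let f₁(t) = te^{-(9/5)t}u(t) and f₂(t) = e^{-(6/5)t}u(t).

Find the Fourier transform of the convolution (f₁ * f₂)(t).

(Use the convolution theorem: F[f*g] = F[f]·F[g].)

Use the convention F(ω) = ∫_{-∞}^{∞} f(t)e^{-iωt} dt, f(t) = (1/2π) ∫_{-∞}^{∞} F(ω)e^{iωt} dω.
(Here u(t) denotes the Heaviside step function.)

F[f₁*f₂](ω) = \frac{125}{\left(5 i \omega + 6\right) \left(5 i \omega + 9\right)^{2}}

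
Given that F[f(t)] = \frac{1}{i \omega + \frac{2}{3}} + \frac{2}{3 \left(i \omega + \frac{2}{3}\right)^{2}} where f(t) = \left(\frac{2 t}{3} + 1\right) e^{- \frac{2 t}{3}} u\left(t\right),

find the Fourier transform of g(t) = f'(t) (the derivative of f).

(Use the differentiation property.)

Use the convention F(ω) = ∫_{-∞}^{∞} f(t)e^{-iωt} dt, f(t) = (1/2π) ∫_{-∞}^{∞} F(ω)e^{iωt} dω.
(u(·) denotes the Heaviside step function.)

F[g](ω) = \frac{3 \omega \left(3 \omega - 4 i\right)}{9 \omega^{2} - 12 i \omega - 4}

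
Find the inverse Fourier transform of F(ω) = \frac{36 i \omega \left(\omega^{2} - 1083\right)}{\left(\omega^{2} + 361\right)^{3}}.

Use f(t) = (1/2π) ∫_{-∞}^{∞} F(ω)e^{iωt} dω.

f(t) = 9 t e^{- 19 \left|{t}\right|} \left|{t}\right|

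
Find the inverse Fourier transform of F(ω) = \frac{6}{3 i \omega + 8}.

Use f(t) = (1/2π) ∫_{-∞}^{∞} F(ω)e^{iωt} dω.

f(t) = 2 e^{- \frac{8 t}{3}} u\left(t\right)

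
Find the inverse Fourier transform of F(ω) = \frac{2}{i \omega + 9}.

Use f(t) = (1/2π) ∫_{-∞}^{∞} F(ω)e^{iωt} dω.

f(t) = 2 e^{- 9 t} u\left(t\right)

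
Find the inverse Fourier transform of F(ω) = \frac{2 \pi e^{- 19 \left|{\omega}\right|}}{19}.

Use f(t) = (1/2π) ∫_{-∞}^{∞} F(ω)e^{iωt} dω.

f(t) = \frac{2}{t^{2} + 361}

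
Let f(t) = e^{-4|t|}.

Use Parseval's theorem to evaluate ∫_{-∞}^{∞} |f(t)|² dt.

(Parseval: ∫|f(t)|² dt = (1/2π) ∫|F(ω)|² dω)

∫|f(t)|² dt = \frac{1}{4}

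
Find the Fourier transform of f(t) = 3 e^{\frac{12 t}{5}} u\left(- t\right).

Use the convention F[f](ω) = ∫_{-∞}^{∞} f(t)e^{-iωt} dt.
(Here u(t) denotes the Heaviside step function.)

F(ω) = - \frac{15}{5 i \omega - 12}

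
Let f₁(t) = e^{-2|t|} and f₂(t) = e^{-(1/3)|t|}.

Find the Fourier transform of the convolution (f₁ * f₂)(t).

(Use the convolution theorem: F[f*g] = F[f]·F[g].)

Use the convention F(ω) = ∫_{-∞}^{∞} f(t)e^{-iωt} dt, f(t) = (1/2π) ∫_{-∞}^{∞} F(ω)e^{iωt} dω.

F[f₁*f₂](ω) = \frac{24}{\left(\omega^{2} + 4\right) \left(9 \omega^{2} + 1\right)}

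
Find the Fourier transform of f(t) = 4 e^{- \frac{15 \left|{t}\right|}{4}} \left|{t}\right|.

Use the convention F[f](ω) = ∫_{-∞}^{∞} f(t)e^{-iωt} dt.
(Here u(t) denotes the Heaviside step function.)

F(ω) = \frac{128 \left(225 - 16 \omega^{2}\right)}{\left(16 \omega^{2} + 225\right)^{2}}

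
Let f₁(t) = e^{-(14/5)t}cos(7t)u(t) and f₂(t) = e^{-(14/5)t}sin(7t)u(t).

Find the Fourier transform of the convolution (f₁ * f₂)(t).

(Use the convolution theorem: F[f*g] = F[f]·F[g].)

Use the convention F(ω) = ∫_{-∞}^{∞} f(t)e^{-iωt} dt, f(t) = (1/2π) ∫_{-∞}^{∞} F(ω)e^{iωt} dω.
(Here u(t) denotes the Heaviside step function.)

F[f₁*f₂](ω) = \frac{875 \left(5 i \omega + 14\right)}{\left(\left(5 i \omega + 14\right)^{2} + 1225\right)^{2}}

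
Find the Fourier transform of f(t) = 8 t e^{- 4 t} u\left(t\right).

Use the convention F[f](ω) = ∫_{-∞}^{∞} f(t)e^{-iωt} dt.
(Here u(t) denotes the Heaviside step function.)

F(ω) = \frac{8}{\left(i \omega + 4\right)^{2}}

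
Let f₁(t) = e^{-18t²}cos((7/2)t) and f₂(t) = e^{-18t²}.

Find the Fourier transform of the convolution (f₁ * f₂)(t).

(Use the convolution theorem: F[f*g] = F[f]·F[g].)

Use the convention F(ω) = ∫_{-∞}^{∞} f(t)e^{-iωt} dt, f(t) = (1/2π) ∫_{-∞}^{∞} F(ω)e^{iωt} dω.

F[f₁*f₂](ω) = \frac{\pi \left(e^{\frac{7 \omega}{36}} + 1\right) e^{- \frac{\omega^{2}}{36} - \frac{7 \omega}{72} - \frac{49}{288}}}{36}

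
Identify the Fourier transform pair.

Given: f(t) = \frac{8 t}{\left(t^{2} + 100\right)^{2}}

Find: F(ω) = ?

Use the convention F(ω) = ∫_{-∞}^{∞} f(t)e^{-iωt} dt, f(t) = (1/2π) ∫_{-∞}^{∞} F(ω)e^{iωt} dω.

F(ω) = - \frac{2 i \pi \omega e^{- 10 \left|{\omega}\right|}}{5}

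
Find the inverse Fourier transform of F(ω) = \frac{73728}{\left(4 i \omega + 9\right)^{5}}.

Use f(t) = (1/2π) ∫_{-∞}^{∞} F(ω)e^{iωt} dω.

f(t) = 3 t^{4} e^{- \frac{9 t}{4}} u\left(t\right)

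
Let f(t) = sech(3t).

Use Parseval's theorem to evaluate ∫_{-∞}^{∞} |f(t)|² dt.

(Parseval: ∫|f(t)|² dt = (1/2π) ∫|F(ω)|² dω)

∫|f(t)|² dt = \frac{2}{3}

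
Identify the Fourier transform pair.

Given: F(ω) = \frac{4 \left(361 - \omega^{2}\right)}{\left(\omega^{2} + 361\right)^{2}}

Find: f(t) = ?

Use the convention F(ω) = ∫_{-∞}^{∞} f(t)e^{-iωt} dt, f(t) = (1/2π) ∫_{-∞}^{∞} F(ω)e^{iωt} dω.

f(t) = 2 e^{- 19 \left|{t}\right|} \left|{t}\right|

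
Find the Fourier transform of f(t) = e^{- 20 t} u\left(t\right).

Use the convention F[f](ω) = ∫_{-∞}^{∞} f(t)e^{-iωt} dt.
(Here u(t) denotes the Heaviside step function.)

F(ω) = \frac{1}{i \omega + 20}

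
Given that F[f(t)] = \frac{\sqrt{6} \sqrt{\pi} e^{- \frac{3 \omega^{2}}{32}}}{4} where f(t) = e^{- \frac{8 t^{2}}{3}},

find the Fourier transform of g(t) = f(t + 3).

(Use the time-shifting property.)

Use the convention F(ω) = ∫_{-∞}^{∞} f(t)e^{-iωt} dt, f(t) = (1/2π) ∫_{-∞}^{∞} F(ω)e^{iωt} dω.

F[g](ω) = \frac{\sqrt{6} \sqrt{\pi} e^{3 \omega \left(- \frac{\omega}{32} + i\right)}}{4}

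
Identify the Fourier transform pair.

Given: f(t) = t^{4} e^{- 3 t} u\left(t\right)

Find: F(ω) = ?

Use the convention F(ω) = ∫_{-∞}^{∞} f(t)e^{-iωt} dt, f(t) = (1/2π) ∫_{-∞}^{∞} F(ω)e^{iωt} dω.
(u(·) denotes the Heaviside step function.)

F(ω) = \frac{24}{\left(i \omega + 3\right)^{5}}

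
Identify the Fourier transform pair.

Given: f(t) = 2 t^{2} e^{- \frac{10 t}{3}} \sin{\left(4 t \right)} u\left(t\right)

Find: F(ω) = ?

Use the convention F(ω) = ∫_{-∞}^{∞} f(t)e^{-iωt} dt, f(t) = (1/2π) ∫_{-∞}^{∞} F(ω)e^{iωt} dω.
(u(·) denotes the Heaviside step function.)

F(ω) = \frac{3888 \left(\left(3 i \omega + 10\right)^{2} - 48\right)}{\left(\left(3 i \omega + 10\right)^{2} + 144\right)^{3}}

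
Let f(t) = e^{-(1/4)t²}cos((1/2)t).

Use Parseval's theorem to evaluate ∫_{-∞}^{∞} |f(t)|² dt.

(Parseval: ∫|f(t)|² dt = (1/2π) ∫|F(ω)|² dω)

∫|f(t)|² dt = \frac{\sqrt{2} \sqrt{\pi} \left(1 + e^{\frac{1}{2}}\right)}{2 e^{\frac{1}{2}}}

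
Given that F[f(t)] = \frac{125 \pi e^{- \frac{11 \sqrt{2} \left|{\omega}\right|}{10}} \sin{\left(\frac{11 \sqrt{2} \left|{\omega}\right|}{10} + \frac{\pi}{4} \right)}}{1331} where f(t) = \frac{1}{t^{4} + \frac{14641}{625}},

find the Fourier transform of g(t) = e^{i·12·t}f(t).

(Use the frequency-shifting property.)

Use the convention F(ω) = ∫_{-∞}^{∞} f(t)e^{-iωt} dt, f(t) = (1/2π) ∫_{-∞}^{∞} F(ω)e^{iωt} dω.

F[g](ω) = \frac{125 \pi e^{- \frac{11 \sqrt{2} \left|{\omega - 12}\right|}{10}} \sin{\left(\frac{11 \sqrt{2} \left|{\omega - 12}\right|}{10} + \frac{\pi}{4} \right)}}{1331}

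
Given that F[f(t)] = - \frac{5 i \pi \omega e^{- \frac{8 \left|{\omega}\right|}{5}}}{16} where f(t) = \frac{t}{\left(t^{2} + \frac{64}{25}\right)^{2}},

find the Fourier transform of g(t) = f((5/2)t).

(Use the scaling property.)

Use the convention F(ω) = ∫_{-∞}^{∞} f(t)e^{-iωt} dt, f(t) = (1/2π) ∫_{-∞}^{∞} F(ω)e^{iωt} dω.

F[g](ω) = - \frac{i \pi \omega e^{- \frac{16 \left|{\omega}\right|}{25}}}{20}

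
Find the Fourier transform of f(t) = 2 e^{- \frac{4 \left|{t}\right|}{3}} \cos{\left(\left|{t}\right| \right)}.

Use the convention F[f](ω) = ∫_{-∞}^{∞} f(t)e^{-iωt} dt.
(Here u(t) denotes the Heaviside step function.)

F(ω) = \frac{48 \left(9 \omega^{2} + 25\right)}{81 \omega^{4} + 126 \omega^{2} + 625}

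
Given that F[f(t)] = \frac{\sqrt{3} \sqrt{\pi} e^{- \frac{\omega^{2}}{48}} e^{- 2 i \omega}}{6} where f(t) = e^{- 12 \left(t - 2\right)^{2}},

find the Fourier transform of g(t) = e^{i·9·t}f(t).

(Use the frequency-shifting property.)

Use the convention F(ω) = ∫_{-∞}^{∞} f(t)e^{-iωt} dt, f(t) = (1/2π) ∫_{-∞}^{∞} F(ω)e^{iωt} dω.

F[g](ω) = \frac{\sqrt{3} \sqrt{\pi} e^{- \frac{\left(\omega - 9\right) \left(\omega - 9 + 96 i\right)}{48}}}{6}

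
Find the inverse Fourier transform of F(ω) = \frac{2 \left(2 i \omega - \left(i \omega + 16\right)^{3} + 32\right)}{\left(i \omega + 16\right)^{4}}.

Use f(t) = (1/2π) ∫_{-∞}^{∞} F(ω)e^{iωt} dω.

f(t) = 2 \left(t^{2} - 1\right) e^{- 16 t} u\left(t\right)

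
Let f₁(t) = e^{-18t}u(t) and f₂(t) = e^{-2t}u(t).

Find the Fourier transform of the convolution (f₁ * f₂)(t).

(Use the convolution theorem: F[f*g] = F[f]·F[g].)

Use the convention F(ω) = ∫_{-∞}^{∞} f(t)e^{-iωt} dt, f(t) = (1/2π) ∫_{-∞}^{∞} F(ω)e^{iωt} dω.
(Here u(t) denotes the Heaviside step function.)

F[f₁*f₂](ω) = \frac{1}{\left(i \omega + 2\right) \left(i \omega + 18\right)}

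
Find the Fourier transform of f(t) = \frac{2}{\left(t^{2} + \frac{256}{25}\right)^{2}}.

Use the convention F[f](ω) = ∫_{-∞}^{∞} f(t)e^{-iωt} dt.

F(ω) = \frac{25 \pi \left(16 \left|{\omega}\right| + 5\right) e^{- \frac{16 \left|{\omega}\right|}{5}}}{4096}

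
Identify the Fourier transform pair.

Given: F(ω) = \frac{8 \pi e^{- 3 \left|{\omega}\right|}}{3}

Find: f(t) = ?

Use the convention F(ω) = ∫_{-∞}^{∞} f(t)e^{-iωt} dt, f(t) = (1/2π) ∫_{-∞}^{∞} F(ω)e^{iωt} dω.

f(t) = \frac{8}{t^{2} + 9}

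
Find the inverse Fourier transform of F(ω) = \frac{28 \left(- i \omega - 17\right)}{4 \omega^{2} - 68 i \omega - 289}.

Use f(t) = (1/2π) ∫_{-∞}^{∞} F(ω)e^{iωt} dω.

f(t) = 7 \left(\frac{17 t}{2} + 1\right) e^{- \frac{17 t}{2}} u\left(t\right)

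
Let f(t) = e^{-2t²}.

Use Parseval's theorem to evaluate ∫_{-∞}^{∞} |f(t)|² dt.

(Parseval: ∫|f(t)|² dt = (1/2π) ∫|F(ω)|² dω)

∫|f(t)|² dt = \frac{\sqrt{\pi}}{2}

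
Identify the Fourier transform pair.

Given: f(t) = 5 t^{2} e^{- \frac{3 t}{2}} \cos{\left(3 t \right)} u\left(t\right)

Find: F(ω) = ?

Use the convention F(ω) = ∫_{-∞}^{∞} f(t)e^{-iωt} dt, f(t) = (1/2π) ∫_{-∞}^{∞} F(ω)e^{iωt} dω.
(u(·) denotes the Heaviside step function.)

F(ω) = \frac{80 \left(- 216 i \omega + \left(2 i \omega + 3\right)^{3} - 324\right)}{\left(\left(2 i \omega + 3\right)^{2} + 36\right)^{3}}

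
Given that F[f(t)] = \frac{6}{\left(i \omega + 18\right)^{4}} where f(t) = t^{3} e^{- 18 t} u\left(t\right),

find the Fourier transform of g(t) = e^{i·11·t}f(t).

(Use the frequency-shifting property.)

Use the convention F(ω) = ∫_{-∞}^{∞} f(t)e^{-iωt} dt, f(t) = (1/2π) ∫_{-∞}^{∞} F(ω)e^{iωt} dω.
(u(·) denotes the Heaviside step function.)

F[g](ω) = \frac{6}{\left(i \left(\omega - 11\right) + 18\right)^{4}}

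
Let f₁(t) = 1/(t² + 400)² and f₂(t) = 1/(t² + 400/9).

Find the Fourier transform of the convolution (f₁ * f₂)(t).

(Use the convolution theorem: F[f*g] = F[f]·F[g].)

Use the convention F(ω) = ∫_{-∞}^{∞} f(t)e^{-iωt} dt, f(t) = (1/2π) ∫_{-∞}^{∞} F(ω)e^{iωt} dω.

F[f₁*f₂](ω) = \frac{3 \pi^{2} \left(20 \left|{\omega}\right| + 1\right) e^{- \frac{80 \left|{\omega}\right|}{3}}}{320000}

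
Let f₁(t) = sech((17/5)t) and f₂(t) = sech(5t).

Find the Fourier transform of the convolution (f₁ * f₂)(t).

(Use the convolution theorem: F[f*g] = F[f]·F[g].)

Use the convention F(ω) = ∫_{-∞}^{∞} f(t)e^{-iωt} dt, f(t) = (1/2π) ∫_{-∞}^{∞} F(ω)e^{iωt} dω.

F[f₁*f₂](ω) = \frac{\pi^{2}}{17 \cosh{\left(\frac{\pi \omega}{10} \right)} \cosh{\left(\frac{5 \pi \omega}{34} \right)}}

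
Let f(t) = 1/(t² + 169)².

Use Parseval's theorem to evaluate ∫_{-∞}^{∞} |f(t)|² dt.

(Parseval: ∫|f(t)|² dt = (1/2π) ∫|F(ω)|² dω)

∫|f(t)|² dt = \frac{5 \pi}{1003976272}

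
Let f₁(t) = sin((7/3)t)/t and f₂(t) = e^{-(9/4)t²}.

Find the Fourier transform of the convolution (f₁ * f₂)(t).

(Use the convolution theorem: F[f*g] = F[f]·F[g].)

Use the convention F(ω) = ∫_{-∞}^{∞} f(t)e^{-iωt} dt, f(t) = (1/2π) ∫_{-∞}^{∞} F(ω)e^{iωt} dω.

F[f₁*f₂](ω) = \begin{cases} \frac{2 \pi^{\frac{3}{2}} e^{- \frac{\omega^{2}}{9}}}{3} & \text{for}\: \omega > - \frac{7}{3} \wedge \omega < \frac{7}{3} \\0 & \text{otherwise} \end{cases}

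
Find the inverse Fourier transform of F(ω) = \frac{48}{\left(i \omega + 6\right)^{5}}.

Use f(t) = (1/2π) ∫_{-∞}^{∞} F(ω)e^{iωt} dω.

f(t) = 2 t^{4} e^{- 6 t} u\left(t\right)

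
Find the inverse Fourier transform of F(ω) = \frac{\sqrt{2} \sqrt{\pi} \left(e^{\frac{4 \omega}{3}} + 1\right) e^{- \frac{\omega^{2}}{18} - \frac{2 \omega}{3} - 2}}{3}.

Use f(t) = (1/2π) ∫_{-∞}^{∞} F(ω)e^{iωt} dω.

f(t) = 2 e^{- \frac{9 t^{2}}{2}} \cos{\left(6 t \right)}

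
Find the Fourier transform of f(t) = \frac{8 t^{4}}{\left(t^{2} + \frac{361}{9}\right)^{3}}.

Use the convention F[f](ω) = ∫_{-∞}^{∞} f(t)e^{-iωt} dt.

F(ω) = \frac{\pi \left(361 \omega^{2} - 285 \left|{\omega}\right| + 27\right) e^{- \frac{19 \left|{\omega}\right|}{3}}}{57}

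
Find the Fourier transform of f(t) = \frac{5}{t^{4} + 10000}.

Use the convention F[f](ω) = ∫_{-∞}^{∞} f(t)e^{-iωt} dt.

F(ω) = \frac{\pi e^{- 5 \sqrt{2} \left|{\omega}\right|} \sin{\left(5 \sqrt{2} \left|{\omega}\right| + \frac{\pi}{4} \right)}}{200}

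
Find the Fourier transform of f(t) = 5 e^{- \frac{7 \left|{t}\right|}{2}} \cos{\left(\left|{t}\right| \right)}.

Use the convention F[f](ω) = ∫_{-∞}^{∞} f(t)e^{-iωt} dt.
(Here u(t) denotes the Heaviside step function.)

F(ω) = \frac{140 \left(4 \omega^{2} + 53\right)}{16 \omega^{4} + 360 \omega^{2} + 2809}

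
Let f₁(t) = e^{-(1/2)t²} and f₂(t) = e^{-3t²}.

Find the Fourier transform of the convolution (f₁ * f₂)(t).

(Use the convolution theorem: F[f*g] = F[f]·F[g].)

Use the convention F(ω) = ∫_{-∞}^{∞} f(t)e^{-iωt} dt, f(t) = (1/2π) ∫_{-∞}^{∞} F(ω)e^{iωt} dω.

F[f₁*f₂](ω) = \frac{\sqrt{6} \pi e^{- \frac{7 \omega^{2}}{12}}}{3}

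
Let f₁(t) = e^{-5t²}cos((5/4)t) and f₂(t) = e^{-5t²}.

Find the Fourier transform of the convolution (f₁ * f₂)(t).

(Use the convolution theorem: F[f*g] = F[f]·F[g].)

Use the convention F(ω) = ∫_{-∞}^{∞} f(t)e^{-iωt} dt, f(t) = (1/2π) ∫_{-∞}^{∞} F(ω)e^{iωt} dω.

F[f₁*f₂](ω) = \frac{\pi \left(e^{\frac{\omega}{4}} + 1\right) e^{- \frac{\omega^{2}}{10} - \frac{\omega}{8} - \frac{5}{64}}}{10}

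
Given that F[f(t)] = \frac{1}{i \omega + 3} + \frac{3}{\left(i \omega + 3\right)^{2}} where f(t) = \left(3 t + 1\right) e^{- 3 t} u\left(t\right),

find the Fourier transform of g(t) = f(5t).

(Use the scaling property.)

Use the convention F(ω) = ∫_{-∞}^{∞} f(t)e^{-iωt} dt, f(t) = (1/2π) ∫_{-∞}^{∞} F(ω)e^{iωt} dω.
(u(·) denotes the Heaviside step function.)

F[g](ω) = \frac{- i \omega - 30}{\omega^{2} - 30 i \omega - 225}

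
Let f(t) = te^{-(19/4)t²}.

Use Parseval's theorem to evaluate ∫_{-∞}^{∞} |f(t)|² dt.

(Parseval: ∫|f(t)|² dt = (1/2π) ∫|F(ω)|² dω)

∫|f(t)|² dt = \frac{\sqrt{38} \sqrt{\pi}}{361}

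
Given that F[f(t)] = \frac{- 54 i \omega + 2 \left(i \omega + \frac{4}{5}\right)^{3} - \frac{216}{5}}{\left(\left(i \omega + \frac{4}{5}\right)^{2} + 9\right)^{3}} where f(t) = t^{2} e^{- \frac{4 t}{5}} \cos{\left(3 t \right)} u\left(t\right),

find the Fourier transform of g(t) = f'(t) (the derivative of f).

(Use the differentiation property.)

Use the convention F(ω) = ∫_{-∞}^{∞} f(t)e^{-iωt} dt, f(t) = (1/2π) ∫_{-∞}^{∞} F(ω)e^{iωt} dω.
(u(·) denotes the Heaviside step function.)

F[g](ω) = - \frac{250 i \omega \left(3375 i \omega - \left(5 i \omega + 4\right)^{3} + 2700\right)}{\left(\left(5 i \omega + 4\right)^{2} + 225\right)^{3}}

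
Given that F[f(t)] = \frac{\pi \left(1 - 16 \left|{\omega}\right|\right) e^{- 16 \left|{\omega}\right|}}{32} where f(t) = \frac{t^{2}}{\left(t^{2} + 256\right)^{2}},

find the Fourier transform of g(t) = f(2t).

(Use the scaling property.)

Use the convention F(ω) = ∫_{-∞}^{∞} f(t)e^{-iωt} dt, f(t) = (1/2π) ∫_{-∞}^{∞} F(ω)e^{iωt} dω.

F[g](ω) = \frac{\pi \left(1 - 8 \left|{\omega}\right|\right) e^{- 8 \left|{\omega}\right|}}{64}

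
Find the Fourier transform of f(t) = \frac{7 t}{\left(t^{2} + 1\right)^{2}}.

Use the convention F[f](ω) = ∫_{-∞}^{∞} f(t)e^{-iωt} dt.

F(ω) = - \frac{7 i \pi \omega e^{- \left|{\omega}\right|}}{2}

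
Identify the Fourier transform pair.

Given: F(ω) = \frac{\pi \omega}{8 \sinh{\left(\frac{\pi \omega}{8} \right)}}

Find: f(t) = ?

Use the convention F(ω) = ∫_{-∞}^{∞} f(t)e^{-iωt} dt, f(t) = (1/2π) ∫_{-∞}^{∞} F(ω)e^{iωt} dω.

f(t) = \frac{2}{\cosh^{2}{\left(4 t \right)}}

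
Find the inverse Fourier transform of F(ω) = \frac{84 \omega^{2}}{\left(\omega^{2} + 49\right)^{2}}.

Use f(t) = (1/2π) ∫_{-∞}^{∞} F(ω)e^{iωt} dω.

f(t) = 3 \left(1 - 7 \left|{t}\right|\right) e^{- 7 \left|{t}\right|}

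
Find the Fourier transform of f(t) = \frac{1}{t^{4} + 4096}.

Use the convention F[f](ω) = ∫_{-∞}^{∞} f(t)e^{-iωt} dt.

F(ω) = \frac{\pi e^{- 4 \sqrt{2} \left|{\omega}\right|} \sin{\left(4 \sqrt{2} \left|{\omega}\right| + \frac{\pi}{4} \right)}}{512}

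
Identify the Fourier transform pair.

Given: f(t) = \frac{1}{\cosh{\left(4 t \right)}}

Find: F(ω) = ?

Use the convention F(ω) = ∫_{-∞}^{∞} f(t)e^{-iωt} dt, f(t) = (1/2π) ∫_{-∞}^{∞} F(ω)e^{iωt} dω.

F(ω) = \frac{\pi}{4 \cosh{\left(\frac{\pi \omega}{8} \right)}}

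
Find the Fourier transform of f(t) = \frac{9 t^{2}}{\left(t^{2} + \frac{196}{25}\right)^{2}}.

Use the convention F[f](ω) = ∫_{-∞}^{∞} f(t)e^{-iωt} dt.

F(ω) = \frac{9 \pi \left(5 - 14 \left|{\omega}\right|\right) e^{- \frac{14 \left|{\omega}\right|}{5}}}{28}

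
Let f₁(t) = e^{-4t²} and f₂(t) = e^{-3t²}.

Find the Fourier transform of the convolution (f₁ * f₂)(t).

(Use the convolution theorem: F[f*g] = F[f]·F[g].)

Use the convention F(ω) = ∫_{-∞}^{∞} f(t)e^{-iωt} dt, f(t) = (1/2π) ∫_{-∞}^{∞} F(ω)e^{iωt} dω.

F[f₁*f₂](ω) = \frac{\sqrt{3} \pi e^{- \frac{7 \omega^{2}}{48}}}{6}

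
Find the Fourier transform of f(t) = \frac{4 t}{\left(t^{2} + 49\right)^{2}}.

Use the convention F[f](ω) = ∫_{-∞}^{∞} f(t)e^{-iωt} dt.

F(ω) = - \frac{2 i \pi \omega e^{- 7 \left|{\omega}\right|}}{7}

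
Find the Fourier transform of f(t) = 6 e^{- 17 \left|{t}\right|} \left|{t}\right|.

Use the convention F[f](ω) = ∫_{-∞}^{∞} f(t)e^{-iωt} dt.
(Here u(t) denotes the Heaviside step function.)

F(ω) = \frac{12 \left(289 - \omega^{2}\right)}{\left(\omega^{2} + 289\right)^{2}}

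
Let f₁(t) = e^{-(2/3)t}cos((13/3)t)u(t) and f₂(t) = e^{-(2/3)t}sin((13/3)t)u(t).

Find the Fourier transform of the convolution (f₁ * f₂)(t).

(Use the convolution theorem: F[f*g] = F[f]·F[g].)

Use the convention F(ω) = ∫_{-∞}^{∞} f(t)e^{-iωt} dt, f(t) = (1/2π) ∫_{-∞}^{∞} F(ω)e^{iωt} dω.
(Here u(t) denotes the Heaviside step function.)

F[f₁*f₂](ω) = \frac{117 \left(3 i \omega + 2\right)}{\left(\left(3 i \omega + 2\right)^{2} + 169\right)^{2}}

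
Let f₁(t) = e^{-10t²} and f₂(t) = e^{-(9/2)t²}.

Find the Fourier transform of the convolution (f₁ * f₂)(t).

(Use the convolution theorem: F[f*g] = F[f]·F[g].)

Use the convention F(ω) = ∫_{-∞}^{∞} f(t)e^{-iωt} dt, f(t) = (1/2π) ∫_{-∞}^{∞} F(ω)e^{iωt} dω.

F[f₁*f₂](ω) = \frac{\sqrt{5} \pi e^{- \frac{29 \omega^{2}}{360}}}{15}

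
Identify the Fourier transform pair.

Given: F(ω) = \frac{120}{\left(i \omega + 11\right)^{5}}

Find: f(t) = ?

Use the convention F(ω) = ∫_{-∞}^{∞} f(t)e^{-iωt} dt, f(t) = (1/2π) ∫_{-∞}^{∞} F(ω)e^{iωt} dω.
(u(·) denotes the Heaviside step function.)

f(t) = 5 t^{4} e^{- 11 t} u\left(t\right)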